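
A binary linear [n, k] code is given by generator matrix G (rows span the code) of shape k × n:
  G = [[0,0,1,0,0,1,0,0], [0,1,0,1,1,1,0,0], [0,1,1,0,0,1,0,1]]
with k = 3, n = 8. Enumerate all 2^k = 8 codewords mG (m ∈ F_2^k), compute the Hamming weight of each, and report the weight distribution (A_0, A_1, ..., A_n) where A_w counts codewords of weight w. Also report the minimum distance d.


Weight distribution: A_0 = 1, A_2 = 2, A_4 = 5. Minimum distance d = 2.

Enumerate all 2^3 = 8 messages m ∈ F_2^3.
For each, compute codeword c = mG in F_2^8, then tally its weight.
  m = 000 → c = 00000000, weight = 0.
  m = 100 → c = 00100100, weight = 2.
  m = 010 → c = 01011100, weight = 4.
  m = 110 → c = 01111000, weight = 4.
  m = 001 → c = 01100101, weight = 4.
  m = 101 → c = 01000001, weight = 2.
  m = 011 → c = 00111001, weight = 4.
  m = 111 → c = 00011101, weight = 4.
Tally weights:
  weight 0: 1 codewords.
  weight 2: 2 codewords.
  weight 4: 5 codewords.
Minimum distance d = smallest w > 0 with A_w > 0 = 2.
Sanity: Σ A_w = 8 = 2^3 = 8 ✓.


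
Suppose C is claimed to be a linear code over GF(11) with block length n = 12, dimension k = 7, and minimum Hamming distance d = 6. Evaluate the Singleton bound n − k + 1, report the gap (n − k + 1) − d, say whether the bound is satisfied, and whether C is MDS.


Singleton RHS = n − k + 1 = 6, slack = 0, bound satisfied, MDS.

Singleton bound: d ≤ n − k + 1.
Here n = 12, k = 7, so n − k + 1 = 6.
Given d = 6, check d ≤ 6: YES.
Slack = (n − k + 1) − d = 0.
The code is MDS (slack = 0).
Description: the claimed parameters are [12, 7, 6]_11; such a code would be MDS (meets Singleton bound).


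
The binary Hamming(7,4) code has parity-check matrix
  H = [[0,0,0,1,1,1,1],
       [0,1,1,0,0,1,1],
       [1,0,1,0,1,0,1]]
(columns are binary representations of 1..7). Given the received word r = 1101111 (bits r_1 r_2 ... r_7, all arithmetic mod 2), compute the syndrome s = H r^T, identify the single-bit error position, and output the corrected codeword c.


s = (0, 1, 1)^T, error position = 3, corrected codeword c = 1111111

Compute s = H r^T mod 2 one row at a time:
  s_1 = 1 + 1 + 1 + 1 = 4 ≡ 0 (mod 2).
  s_2 = 1 + 0 + 1 + 1 = 3 ≡ 1 (mod 2).
  s_3 = 1 + 0 + 1 + 1 = 3 ≡ 1 (mod 2).
s = (0, 1, 1)^T — this equals column 3 of H (binary 011), so error is at position 3.
Correct: flip bit 3 of r = 1101111 to get c = 1111111.


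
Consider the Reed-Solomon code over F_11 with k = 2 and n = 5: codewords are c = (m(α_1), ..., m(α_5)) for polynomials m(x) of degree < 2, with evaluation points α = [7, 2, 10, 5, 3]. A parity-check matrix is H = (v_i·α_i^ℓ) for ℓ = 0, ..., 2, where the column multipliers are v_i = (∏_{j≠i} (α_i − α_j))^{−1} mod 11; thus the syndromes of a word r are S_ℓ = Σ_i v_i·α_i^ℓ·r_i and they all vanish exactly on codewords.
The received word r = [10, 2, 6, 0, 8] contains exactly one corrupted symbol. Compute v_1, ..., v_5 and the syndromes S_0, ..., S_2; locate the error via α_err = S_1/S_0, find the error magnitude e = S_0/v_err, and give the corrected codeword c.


S = (7, 2, 10), error at position 4, error magnitude e = 2, c = [10, 2, 6, 9, 8].

Step 1: column multipliers v_i = (∏_{j≠i}(α_i − α_j))^{−1} mod 11.
  i = 1 (α = 7): (7−2)(7−10)(7−5)(7−3) = 5·(−3)·2·4 = −120 ≡ 1, so v_1 = 1^{−1} = 1 (mod 11).
  i = 2 (α = 2): (2−7)(2−10)(2−5)(2−3) = (−5)·(−8)·(−3)·(−1) = 120 ≡ 10, so v_2 = 10^{−1} = 10 (mod 11).
  i = 3 (α = 10): (10−7)(10−2)(10−5)(10−3) = 3·8·5·7 = 840 ≡ 4, so v_3 = 4^{−1} = 3 (mod 11).
  i = 4 (α = 5): (5−7)(5−2)(5−10)(5−3) = (−2)·3·(−5)·2 = 60 ≡ 5, so v_4 = 5^{−1} = 9 (mod 11).
  i = 5 (α = 3): (3−7)(3−2)(3−10)(3−5) = (−4)·1·(−7)·(−2) = −56 ≡ 10, so v_5 = 10^{−1} = 10 (mod 11).
  v = [1, 10, 3, 9, 10].
Step 2: syndromes of r = [10, 2, 6, 0, 8] (all sums mod 11).
  S_0 = Σ v_i r_i = 1·10 + 10·2 + 3·6 + 9·0 + 10·8 = 128 ≡ 7.
  S_1 = Σ v_i α_i r_i = 1·7·10 + 10·2·2 + 3·10·6 + 9·5·0 + 10·3·8 = 530 ≡ 2.
  α_i^2 mod 11 = [5, 4, 1, 3, 9].
  S_2 = Σ v_i α_i^2 r_i = 1·5·10 + 10·4·2 + 3·1·6 + 9·3·0 + 10·9·8 = 868 ≡ 10.
  S = (7, 2, 10) ≠ 0, so r is not a codeword (an error is present).
Step 3: locate the error. For a single error e at position i, S_ℓ = v_i·e·α_i^ℓ, so α_err = S_1/S_0.
  S_0^{−1} = 7^{−1} = 8 (mod 11), so α_err = 2·8 = 16 ≡ 5 = α_4. Error position i = 4.
  Consistency check: S_2/S_1 = 10·6 = 60 ≡ 5 = α_err ✓ (single-error assumption holds).
Step 4: error magnitude e = S_0/v_4 = S_0·∏_{j≠4}(α_4 − α_j) = 7·5 = 35 ≡ 2 (mod 11).
Step 5: correct position 4: c_4 = r_4 − e = 0 − 2 ≡ 9 (mod 11). Hence c = [10, 2, 6, 9, 8].
  Check: interpolating c through the α_i gives m(x) = 1 + 6·x (degree < 2) with m(α_i) = c_i for every i, so c is indeed a codeword.


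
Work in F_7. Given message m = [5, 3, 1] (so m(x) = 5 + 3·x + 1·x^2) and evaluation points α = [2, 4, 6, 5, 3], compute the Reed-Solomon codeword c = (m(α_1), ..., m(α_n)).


c = [1, 5, 3, 3, 2]

Message polynomial: m(x) = 5 + 3·x + 1·x^2 (mod 7).
For each evaluation point α_i, compute m(α_i) mod 7:
  α_1 = 2: Horner steps 1 → 5 → 1, so m(2) = 1.
  α_2 = 4: Horner steps 1 → 0 → 5, so m(4) = 5.
  α_3 = 6: Horner steps 1 → 2 → 3, so m(6) = 3.
  α_4 = 5: Horner steps 1 → 1 → 3, so m(5) = 3.
  α_5 = 3: Horner steps 1 → 6 → 2, so m(3) = 2.
Codeword c = [1, 5, 3, 3, 2] ∈ F_7^5.


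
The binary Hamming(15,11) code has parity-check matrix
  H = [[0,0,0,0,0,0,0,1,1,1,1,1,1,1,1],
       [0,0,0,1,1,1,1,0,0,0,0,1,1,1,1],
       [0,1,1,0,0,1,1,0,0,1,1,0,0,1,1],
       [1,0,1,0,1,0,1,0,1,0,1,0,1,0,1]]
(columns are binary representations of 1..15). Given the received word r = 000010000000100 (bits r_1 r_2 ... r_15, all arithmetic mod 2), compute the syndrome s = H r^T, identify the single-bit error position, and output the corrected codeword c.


s = (1, 0, 0, 0)^T, error position = 8, corrected codeword c = 000010010000100

Compute s = H r^T mod 2 one row at a time:
  s_1 = 0 + 0 + 0 + 0 + 0 + 1 + 0 + 0 = 1 ≡ 1 (mod 2).
  s_2 = 0 + 1 + 0 + 0 + 0 + 1 + 0 + 0 = 2 ≡ 0 (mod 2).
  s_3 = 0 + 0 + 0 + 0 + 0 + 0 + 0 + 0 = 0 ≡ 0 (mod 2).
  s_4 = 0 + 0 + 1 + 0 + 0 + 0 + 1 + 0 = 2 ≡ 0 (mod 2).
s = (1, 0, 0, 0)^T — this equals column 8 of H (binary 1000), so error is at position 8.
Correct: flip bit 8 of r = 000010000000100 to get c = 000010010000100.


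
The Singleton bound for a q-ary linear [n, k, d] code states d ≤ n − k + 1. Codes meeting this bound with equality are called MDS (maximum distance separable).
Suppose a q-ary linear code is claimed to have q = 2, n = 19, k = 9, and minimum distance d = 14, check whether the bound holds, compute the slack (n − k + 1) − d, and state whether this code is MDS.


Singleton RHS = n − k + 1 = 11, slack = -3, bound violated (no such code; not MDS).

Singleton bound: d ≤ n − k + 1.
Here n = 19, k = 9, so n − k + 1 = 11.
Given d = 14, check d ≤ 11: NO.
Slack = (n − k + 1) − d = -3.
The slack is negative: d = 14 exceeds n − k + 1 = 11 by 3, so the Singleton bound is violated and no linear [19, 9, 14]_2 code can exist. In particular it is not MDS (MDS requires d = n − k + 1 exactly).
Description: the claimed parameters are [19, 9, 14]_2; such a code would be impossible (violates the Singleton bound).


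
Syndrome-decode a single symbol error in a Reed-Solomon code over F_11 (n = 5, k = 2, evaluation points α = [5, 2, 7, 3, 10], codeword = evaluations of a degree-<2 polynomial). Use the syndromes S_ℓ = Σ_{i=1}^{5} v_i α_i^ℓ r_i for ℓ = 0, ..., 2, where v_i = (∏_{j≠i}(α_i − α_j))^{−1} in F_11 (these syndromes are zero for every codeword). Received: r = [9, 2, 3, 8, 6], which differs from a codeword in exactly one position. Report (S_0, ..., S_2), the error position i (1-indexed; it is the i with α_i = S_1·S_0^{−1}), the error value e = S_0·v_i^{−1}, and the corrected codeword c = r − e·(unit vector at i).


S = (4, 6, 9), error at position 3, error magnitude e = 4, c = [9, 2, 10, 8, 6].

Step 1: column multipliers v_i = (∏_{j≠i}(α_i − α_j))^{−1} mod 11.
  i = 1 (α = 5): (5−2)(5−7)(5−3)(5−10) = 3·(−2)·2·(−5) = 60 ≡ 5, so v_1 = 5^{−1} = 9 (mod 11).
  i = 2 (α = 2): (2−5)(2−7)(2−3)(2−10) = (−3)·(−5)·(−1)·(−8) = 120 ≡ 10, so v_2 = 10^{−1} = 10 (mod 11).
  i = 3 (α = 7): (7−5)(7−2)(7−3)(7−10) = 2·5·4·(−3) = −120 ≡ 1, so v_3 = 1^{−1} = 1 (mod 11).
  i = 4 (α = 3): (3−5)(3−2)(3−7)(3−10) = (−2)·1·(−4)·(−7) = −56 ≡ 10, so v_4 = 10^{−1} = 10 (mod 11).
  i = 5 (α = 10): (10−5)(10−2)(10−7)(10−3) = 5·8·3·7 = 840 ≡ 4, so v_5 = 4^{−1} = 3 (mod 11).
  v = [9, 10, 1, 10, 3].
Step 2: syndromes of r = [9, 2, 3, 8, 6] (all sums mod 11).
  S_0 = Σ v_i r_i = 9·9 + 10·2 + 1·3 + 10·8 + 3·6 = 202 ≡ 4.
  S_1 = Σ v_i α_i r_i = 9·5·9 + 10·2·2 + 1·7·3 + 10·3·8 + 3·10·6 = 886 ≡ 6.
  α_i^2 mod 11 = [3, 4, 5, 9, 1].
  S_2 = Σ v_i α_i^2 r_i = 9·3·9 + 10·4·2 + 1·5·3 + 10·9·8 + 3·1·6 = 1076 ≡ 9.
  S = (4, 6, 9) ≠ 0, so r is not a codeword (an error is present).
Step 3: locate the error. For a single error e at position i, S_ℓ = v_i·e·α_i^ℓ, so α_err = S_1/S_0.
  S_0^{−1} = 4^{−1} = 3 (mod 11), so α_err = 6·3 = 18 ≡ 7 = α_3. Error position i = 3.
  Consistency check: S_2/S_1 = 9·2 = 18 ≡ 7 = α_err ✓ (single-error assumption holds).
Step 4: error magnitude e = S_0/v_3 = S_0·∏_{j≠3}(α_3 − α_j) = 4·1 = 4 ≡ 4 (mod 11).
Step 5: correct position 3: c_3 = r_3 − e = 3 − 4 ≡ 10 (mod 11). Hence c = [9, 2, 10, 8, 6].
  Check: interpolating c through the α_i gives m(x) = 1 + 6·x (degree < 2) with m(α_i) = c_i for every i, so c is indeed a codeword.


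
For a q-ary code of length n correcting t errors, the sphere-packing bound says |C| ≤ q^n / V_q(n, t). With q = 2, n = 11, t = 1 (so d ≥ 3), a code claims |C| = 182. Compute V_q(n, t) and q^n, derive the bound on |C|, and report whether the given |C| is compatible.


V_q(n, t) = 12, q^n = 2048, Hamming bound = 170, |C| = 182 > bound (violated).

Step 1: Compute V_q(n, t) = Σ_{j=0}^1 C(n, j) (q−1)^j.
  j = 0: C(11,0)·(1)^0 = 1·1 = 1.
  j = 1: C(11,1)·(1)^1 = 11·1 = 11.
  V_q(n, t) = 1 + 11 = 12.
Step 2: q^n = 2^11 = 2048.
Step 3: Hamming bound ⌊q^n / V_q(n,t)⌋ = ⌊2048/12⌋ = 170.
Step 4: Compare |C| = 182 to 170: violated.
The claimed |C| lies above the Hamming bound, so no 2-ary code of length 11 with d ≥ 3 can have 182 codewords.


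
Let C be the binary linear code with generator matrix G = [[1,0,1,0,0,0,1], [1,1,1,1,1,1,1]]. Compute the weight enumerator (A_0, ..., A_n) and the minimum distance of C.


Weight distribution: A_0 = 1, A_3 = 1, A_4 = 1, A_7 = 1. Minimum distance d = 3.

Enumerate all 2^2 = 4 messages m ∈ F_2^2.
For each, compute codeword c = mG in F_2^7, then tally its weight.
  m = 00 → c = 0000000, weight = 0.
  m = 10 → c = 1010001, weight = 3.
  m = 01 → c = 1111111, weight = 7.
  m = 11 → c = 0101110, weight = 4.
Tally weights:
  weight 0: 1 codewords.
  weight 3: 1 codewords.
  weight 4: 1 codewords.
  weight 7: 1 codewords.
Minimum distance d = smallest w > 0 with A_w > 0 = 3.
Sanity: Σ A_w = 4 = 2^2 = 4 ✓.


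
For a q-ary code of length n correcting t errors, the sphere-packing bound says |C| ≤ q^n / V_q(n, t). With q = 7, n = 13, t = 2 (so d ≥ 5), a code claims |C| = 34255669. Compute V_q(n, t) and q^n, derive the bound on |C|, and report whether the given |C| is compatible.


V_q(n, t) = 2887, q^n = 96889010407, Hamming bound = 33560446, |C| = 34255669 > bound (violated).

Step 1: Compute V_q(n, t) = Σ_{j=0}^2 C(n, j) (q−1)^j.
  j = 0: C(13,0)·(6)^0 = 1·1 = 1.
  j = 1: C(13,1)·(6)^1 = 13·6 = 78.
  j = 2: C(13,2)·(6)^2 = 78·36 = 2808.
  V_q(n, t) = 1 + 78 + 2808 = 2887.
Step 2: q^n = 7^13 = 96889010407.
Step 3: Hamming bound ⌊q^n / V_q(n,t)⌋ = ⌊96889010407/2887⌋ = 33560446.
Step 4: Compare |C| = 34255669 to 33560446: violated.
The claimed |C| lies above the Hamming bound, so no 7-ary code of length 13 with d ≥ 5 can have 34255669 codewords.


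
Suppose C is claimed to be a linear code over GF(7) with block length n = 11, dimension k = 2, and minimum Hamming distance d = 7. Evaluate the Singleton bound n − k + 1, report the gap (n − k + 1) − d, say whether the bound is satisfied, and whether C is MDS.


Singleton RHS = n − k + 1 = 10, slack = 3, bound satisfied, not MDS.

Singleton bound: d ≤ n − k + 1.
Here n = 11, k = 2, so n − k + 1 = 10.
Given d = 7, check d ≤ 10: YES.
Slack = (n − k + 1) − d = 3.
The code is NOT MDS (slack = 3 > 0).
Description: the claimed parameters are [11, 2, 7]_7; such a code would be non-MDS.


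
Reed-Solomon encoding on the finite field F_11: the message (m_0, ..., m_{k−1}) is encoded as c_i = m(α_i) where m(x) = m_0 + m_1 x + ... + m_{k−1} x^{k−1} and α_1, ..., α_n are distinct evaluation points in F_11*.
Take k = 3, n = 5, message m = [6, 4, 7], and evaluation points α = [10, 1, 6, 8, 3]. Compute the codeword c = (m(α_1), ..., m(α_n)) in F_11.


c = [9, 6, 7, 2, 4]

Message polynomial: m(x) = 6 + 4·x + 7·x^2 (mod 11).
For each evaluation point α_i, compute m(α_i) mod 11:
  α_1 = 10: Horner steps 7 → 8 → 9, so m(10) = 9.
  α_2 = 1: Horner steps 7 → 0 → 6, so m(1) = 6.
  α_3 = 6: Horner steps 7 → 2 → 7, so m(6) = 7.
  α_4 = 8: Horner steps 7 → 5 → 2, so m(8) = 2.
  α_5 = 3: Horner steps 7 → 3 → 4, so m(3) = 4.
Codeword c = [9, 6, 7, 2, 4] ∈ F_11^5.


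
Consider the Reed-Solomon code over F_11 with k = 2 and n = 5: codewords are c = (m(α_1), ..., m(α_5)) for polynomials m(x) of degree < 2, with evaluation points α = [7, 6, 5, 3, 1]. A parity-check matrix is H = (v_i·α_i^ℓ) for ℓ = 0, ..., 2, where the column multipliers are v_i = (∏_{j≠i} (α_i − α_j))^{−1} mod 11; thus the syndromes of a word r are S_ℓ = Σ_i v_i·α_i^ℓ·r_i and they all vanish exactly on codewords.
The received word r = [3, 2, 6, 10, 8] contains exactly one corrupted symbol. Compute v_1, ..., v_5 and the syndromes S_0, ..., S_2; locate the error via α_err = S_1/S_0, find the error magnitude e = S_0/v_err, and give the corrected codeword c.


S = (1, 5, 3), error at position 3, error magnitude e = 5, c = [3, 2, 1, 10, 8].

Step 1: column multipliers v_i = (∏_{j≠i}(α_i − α_j))^{−1} mod 11.
  i = 1 (α = 7): (7−6)(7−5)(7−3)(7−1) = 1·2·4·6 = 48 ≡ 4, so v_1 = 4^{−1} = 3 (mod 11).
  i = 2 (α = 6): (6−7)(6−5)(6−3)(6−1) = (−1)·1·3·5 = −15 ≡ 7, so v_2 = 7^{−1} = 8 (mod 11).
  i = 3 (α = 5): (5−7)(5−6)(5−3)(5−1) = (−2)·(−1)·2·4 = 16 ≡ 5, so v_3 = 5^{−1} = 9 (mod 11).
  i = 4 (α = 3): (3−7)(3−6)(3−5)(3−1) = (−4)·(−3)·(−2)·2 = −48 ≡ 7, so v_4 = 7^{−1} = 8 (mod 11).
  i = 5 (α = 1): (1−7)(1−6)(1−5)(1−3) = (−6)·(−5)·(−4)·(−2) = 240 ≡ 9, so v_5 = 9^{−1} = 5 (mod 11).
  v = [3, 8, 9, 8, 5].
Step 2: syndromes of r = [3, 2, 6, 10, 8] (all sums mod 11).
  S_0 = Σ v_i r_i = 3·3 + 8·2 + 9·6 + 8·10 + 5·8 = 199 ≡ 1.
  S_1 = Σ v_i α_i r_i = 3·7·3 + 8·6·2 + 9·5·6 + 8·3·10 + 5·1·8 = 709 ≡ 5.
  α_i^2 mod 11 = [5, 3, 3, 9, 1].
  S_2 = Σ v_i α_i^2 r_i = 3·5·3 + 8·3·2 + 9·3·6 + 8·9·10 + 5·1·8 = 1015 ≡ 3.
  S = (1, 5, 3) ≠ 0, so r is not a codeword (an error is present).
Step 3: locate the error. For a single error e at position i, S_ℓ = v_i·e·α_i^ℓ, so α_err = S_1/S_0.
  S_0^{−1} = 1^{−1} = 1 (mod 11), so α_err = 5·1 = 5 ≡ 5 = α_3. Error position i = 3.
  Consistency check: S_2/S_1 = 3·9 = 27 ≡ 5 = α_err ✓ (single-error assumption holds).
Step 4: error magnitude e = S_0/v_3 = S_0·∏_{j≠3}(α_3 − α_j) = 1·5 = 5 ≡ 5 (mod 11).
Step 5: correct position 3: c_3 = r_3 − e = 6 − 5 ≡ 1 (mod 11). Hence c = [3, 2, 1, 10, 8].
  Check: interpolating c through the α_i gives m(x) = 7 + 1·x (degree < 2) with m(α_i) = c_i for every i, so c is indeed a codeword.


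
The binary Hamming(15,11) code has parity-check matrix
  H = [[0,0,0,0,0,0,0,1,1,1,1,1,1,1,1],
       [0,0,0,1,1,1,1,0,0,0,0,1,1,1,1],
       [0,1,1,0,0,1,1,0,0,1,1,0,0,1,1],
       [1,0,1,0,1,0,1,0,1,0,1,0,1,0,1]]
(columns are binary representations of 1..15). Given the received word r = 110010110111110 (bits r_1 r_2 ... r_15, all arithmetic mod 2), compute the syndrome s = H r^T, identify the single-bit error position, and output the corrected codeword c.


s = (0, 1, 1, 1)^T, error position = 7, corrected codeword c = 110010010111110

Compute s = H r^T mod 2 one row at a time:
  s_1 = 1 + 0 + 1 + 1 + 1 + 1 + 1 + 0 = 6 ≡ 0 (mod 2).
  s_2 = 0 + 1 + 0 + 1 + 1 + 1 + 1 + 0 = 5 ≡ 1 (mod 2).
  s_3 = 1 + 0 + 0 + 1 + 1 + 1 + 1 + 0 = 5 ≡ 1 (mod 2).
  s_4 = 1 + 0 + 1 + 1 + 0 + 1 + 1 + 0 = 5 ≡ 1 (mod 2).
s = (0, 1, 1, 1)^T — this equals column 7 of H (binary 0111), so error is at position 7.
Correct: flip bit 7 of r = 110010110111110 to get c = 110010010111110.


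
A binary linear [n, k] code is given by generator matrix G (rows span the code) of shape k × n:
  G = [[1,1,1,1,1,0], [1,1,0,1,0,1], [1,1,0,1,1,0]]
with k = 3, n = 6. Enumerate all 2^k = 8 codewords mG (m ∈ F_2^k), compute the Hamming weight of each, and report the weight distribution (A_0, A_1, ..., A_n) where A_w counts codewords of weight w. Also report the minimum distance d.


Weight distribution: A_0 = 1, A_1 = 1, A_2 = 1, A_3 = 1, A_4 = 2, A_5 = 2. Minimum distance d = 1.

Enumerate all 2^3 = 8 messages m ∈ F_2^3.
For each, compute codeword c = mG in F_2^6, then tally its weight.
  m = 000 → c = 000000, weight = 0.
  m = 100 → c = 111110, weight = 5.
  m = 010 → c = 110101, weight = 4.
  m = 110 → c = 001011, weight = 3.
  m = 001 → c = 110110, weight = 4.
  m = 101 → c = 001000, weight = 1.
  m = 011 → c = 000011, weight = 2.
  m = 111 → c = 111101, weight = 5.
Tally weights:
  weight 0: 1 codewords.
  weight 1: 1 codewords.
  weight 2: 1 codewords.
  weight 3: 1 codewords.
  weight 4: 2 codewords.
  weight 5: 2 codewords.
Minimum distance d = smallest w > 0 with A_w > 0 = 1.
Sanity: Σ A_w = 8 = 2^3 = 8 ✓.


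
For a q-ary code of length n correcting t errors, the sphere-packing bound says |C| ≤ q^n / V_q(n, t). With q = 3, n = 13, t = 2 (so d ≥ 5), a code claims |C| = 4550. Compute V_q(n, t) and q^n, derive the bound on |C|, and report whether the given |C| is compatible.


V_q(n, t) = 339, q^n = 1594323, Hamming bound = 4703, |C| = 4550 ≤ bound (satisfied).

Step 1: Compute V_q(n, t) = Σ_{j=0}^2 C(n, j) (q−1)^j.
  j = 0: C(13,0)·(2)^0 = 1·1 = 1.
  j = 1: C(13,1)·(2)^1 = 13·2 = 26.
  j = 2: C(13,2)·(2)^2 = 78·4 = 312.
  V_q(n, t) = 1 + 26 + 312 = 339.
Step 2: q^n = 3^13 = 1594323.
Step 3: Hamming bound ⌊q^n / V_q(n,t)⌋ = ⌊1594323/339⌋ = 4703.
Step 4: Compare |C| = 4550 to 4703: satisfied.
The claimed |C| lies below the Hamming bound.


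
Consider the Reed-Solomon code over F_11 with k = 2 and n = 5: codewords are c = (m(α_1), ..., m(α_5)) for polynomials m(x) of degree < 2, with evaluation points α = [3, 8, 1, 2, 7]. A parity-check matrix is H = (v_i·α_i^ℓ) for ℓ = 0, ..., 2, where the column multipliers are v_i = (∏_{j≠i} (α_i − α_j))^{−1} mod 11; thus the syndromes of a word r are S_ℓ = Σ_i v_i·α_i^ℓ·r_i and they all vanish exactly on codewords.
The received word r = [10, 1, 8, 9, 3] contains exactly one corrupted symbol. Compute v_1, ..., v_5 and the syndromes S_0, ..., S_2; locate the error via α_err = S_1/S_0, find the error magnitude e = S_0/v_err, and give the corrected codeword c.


S = (8, 9, 6), error at position 2, error magnitude e = 8, c = [10, 4, 8, 9, 3].

Step 1: column multipliers v_i = (∏_{j≠i}(α_i − α_j))^{−1} mod 11.
  i = 1 (α = 3): (3−8)(3−1)(3−2)(3−7) = (−5)·2·1·(−4) = 40 ≡ 7, so v_1 = 7^{−1} = 8 (mod 11).
  i = 2 (α = 8): (8−3)(8−1)(8−2)(8−7) = 5·7·6·1 = 210 ≡ 1, so v_2 = 1^{−1} = 1 (mod 11).
  i = 3 (α = 1): (1−3)(1−8)(1−2)(1−7) = (−2)·(−7)·(−1)·(−6) = 84 ≡ 7, so v_3 = 7^{−1} = 8 (mod 11).
  i = 4 (α = 2): (2−3)(2−8)(2−1)(2−7) = (−1)·(−6)·1·(−5) = −30 ≡ 3, so v_4 = 3^{−1} = 4 (mod 11).
  i = 5 (α = 7): (7−3)(7−8)(7−1)(7−2) = 4·(−1)·6·5 = −120 ≡ 1, so v_5 = 1^{−1} = 1 (mod 11).
  v = [8, 1, 8, 4, 1].
Step 2: syndromes of r = [10, 1, 8, 9, 3] (all sums mod 11).
  S_0 = Σ v_i r_i = 8·10 + 1·1 + 8·8 + 4·9 + 1·3 = 184 ≡ 8.
  S_1 = Σ v_i α_i r_i = 8·3·10 + 1·8·1 + 8·1·8 + 4·2·9 + 1·7·3 = 405 ≡ 9.
  α_i^2 mod 11 = [9, 9, 1, 4, 5].
  S_2 = Σ v_i α_i^2 r_i = 8·9·10 + 1·9·1 + 8·1·8 + 4·4·9 + 1·5·3 = 952 ≡ 6.
  S = (8, 9, 6) ≠ 0, so r is not a codeword (an error is present).
Step 3: locate the error. For a single error e at position i, S_ℓ = v_i·e·α_i^ℓ, so α_err = S_1/S_0.
  S_0^{−1} = 8^{−1} = 7 (mod 11), so α_err = 9·7 = 63 ≡ 8 = α_2. Error position i = 2.
  Consistency check: S_2/S_1 = 6·5 = 30 ≡ 8 = α_err ✓ (single-error assumption holds).
Step 4: error magnitude e = S_0/v_2 = S_0·∏_{j≠2}(α_2 − α_j) = 8·1 = 8 ≡ 8 (mod 11).
Step 5: correct position 2: c_2 = r_2 − e = 1 − 8 ≡ 4 (mod 11). Hence c = [10, 4, 8, 9, 3].
  Check: interpolating c through the α_i gives m(x) = 7 + 1·x (degree < 2) with m(α_i) = c_i for every i, so c is indeed a codeword.


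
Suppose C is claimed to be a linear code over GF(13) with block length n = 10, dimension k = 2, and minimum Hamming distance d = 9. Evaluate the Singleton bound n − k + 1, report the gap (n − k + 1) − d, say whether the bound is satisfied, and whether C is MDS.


Singleton RHS = n − k + 1 = 9, slack = 0, bound satisfied, MDS.

Singleton bound: d ≤ n − k + 1.
Here n = 10, k = 2, so n − k + 1 = 9.
Given d = 9, check d ≤ 9: YES.
Slack = (n − k + 1) − d = 0.
The code is MDS (slack = 0).
Description: the claimed parameters are [10, 2, 9]_13; such a code would be MDS (meets Singleton bound).


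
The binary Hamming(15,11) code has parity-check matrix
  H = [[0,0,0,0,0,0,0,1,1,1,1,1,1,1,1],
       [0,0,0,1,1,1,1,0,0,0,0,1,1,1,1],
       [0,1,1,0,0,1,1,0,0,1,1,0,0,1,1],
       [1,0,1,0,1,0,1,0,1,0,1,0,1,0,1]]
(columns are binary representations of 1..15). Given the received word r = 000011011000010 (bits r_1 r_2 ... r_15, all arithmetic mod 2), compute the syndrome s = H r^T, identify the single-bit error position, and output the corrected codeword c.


s = (1, 1, 0, 0)^T, error position = 12, corrected codeword c = 000011011001010

Compute s = H r^T mod 2 one row at a time:
  s_1 = 1 + 1 + 0 + 0 + 0 + 0 + 1 + 0 = 3 ≡ 1 (mod 2).
  s_2 = 0 + 1 + 1 + 0 + 0 + 0 + 1 + 0 = 3 ≡ 1 (mod 2).
  s_3 = 0 + 0 + 1 + 0 + 0 + 0 + 1 + 0 = 2 ≡ 0 (mod 2).
  s_4 = 0 + 0 + 1 + 0 + 1 + 0 + 0 + 0 = 2 ≡ 0 (mod 2).
s = (1, 1, 0, 0)^T — this equals column 12 of H (binary 1100), so error is at position 12.
Correct: flip bit 12 of r = 000011011000010 to get c = 000011011001010.


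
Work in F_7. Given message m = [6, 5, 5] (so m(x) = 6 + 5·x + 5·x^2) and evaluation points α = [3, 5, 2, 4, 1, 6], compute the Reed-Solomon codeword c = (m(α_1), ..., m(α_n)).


c = [3, 2, 1, 1, 2, 6]

Message polynomial: m(x) = 6 + 5·x + 5·x^2 (mod 7).
For each evaluation point α_i, compute m(α_i) mod 7:
  α_1 = 3: Horner steps 5 → 6 → 3, so m(3) = 3.
  α_2 = 5: Horner steps 5 → 2 → 2, so m(5) = 2.
  α_3 = 2: Horner steps 5 → 1 → 1, so m(2) = 1.
  α_4 = 4: Horner steps 5 → 4 → 1, so m(4) = 1.
  α_5 = 1: Horner steps 5 → 3 → 2, so m(1) = 2.
  α_6 = 6: Horner steps 5 → 0 → 6, so m(6) = 6.
Codeword c = [3, 2, 1, 1, 2, 6] ∈ F_7^6.


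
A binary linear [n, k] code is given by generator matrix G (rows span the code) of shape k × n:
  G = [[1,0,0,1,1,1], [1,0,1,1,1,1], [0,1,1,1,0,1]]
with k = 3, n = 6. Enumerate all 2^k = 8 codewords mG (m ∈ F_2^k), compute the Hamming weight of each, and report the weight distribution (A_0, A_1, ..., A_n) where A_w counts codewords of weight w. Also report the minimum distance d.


Weight distribution: A_0 = 1, A_1 = 1, A_3 = 2, A_4 = 3, A_5 = 1. Minimum distance d = 1.

Enumerate all 2^3 = 8 messages m ∈ F_2^3.
For each, compute codeword c = mG in F_2^6, then tally its weight.
  m = 000 → c = 000000, weight = 0.
  m = 100 → c = 100111, weight = 4.
  m = 010 → c = 101111, weight = 5.
  m = 110 → c = 001000, weight = 1.
  m = 001 → c = 011101, weight = 4.
  m = 101 → c = 111010, weight = 4.
  m = 011 → c = 110010, weight = 3.
  m = 111 → c = 010101, weight = 3.
Tally weights:
  weight 0: 1 codewords.
  weight 1: 1 codewords.
  weight 3: 2 codewords.
  weight 4: 3 codewords.
  weight 5: 1 codewords.
Minimum distance d = smallest w > 0 with A_w > 0 = 1.
Sanity: Σ A_w = 8 = 2^3 = 8 ✓.


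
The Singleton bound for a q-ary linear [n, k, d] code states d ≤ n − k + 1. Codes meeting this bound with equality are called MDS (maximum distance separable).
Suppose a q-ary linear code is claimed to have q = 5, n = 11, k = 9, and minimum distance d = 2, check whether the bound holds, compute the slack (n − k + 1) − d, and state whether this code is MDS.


Singleton RHS = n − k + 1 = 3, slack = 1, bound satisfied, not MDS.

Singleton bound: d ≤ n − k + 1.
Here n = 11, k = 9, so n − k + 1 = 3.
Given d = 2, check d ≤ 3: YES.
Slack = (n − k + 1) − d = 1.
The code is NOT MDS (slack = 1 > 0).
Description: the claimed parameters are [11, 9, 2]_5; such a code would be non-MDS.


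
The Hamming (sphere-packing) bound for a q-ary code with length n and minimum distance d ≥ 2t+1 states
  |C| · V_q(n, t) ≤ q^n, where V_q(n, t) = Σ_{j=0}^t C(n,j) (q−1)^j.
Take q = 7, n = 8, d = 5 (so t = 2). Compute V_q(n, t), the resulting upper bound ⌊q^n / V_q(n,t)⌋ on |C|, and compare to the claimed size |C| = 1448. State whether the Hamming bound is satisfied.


V_q(n, t) = 1057, q^n = 5764801, Hamming bound = 5453, |C| = 1448 ≤ bound (satisfied).

Step 1: Compute V_q(n, t) = Σ_{j=0}^2 C(n, j) (q−1)^j.
  j = 0: C(8,0)·(6)^0 = 1·1 = 1.
  j = 1: C(8,1)·(6)^1 = 8·6 = 48.
  j = 2: C(8,2)·(6)^2 = 28·36 = 1008.
  V_q(n, t) = 1 + 48 + 1008 = 1057.
Step 2: q^n = 7^8 = 5764801.
Step 3: Hamming bound ⌊q^n / V_q(n,t)⌋ = ⌊5764801/1057⌋ = 5453.
Step 4: Compare |C| = 1448 to 5453: satisfied.
The claimed |C| lies below the Hamming bound.


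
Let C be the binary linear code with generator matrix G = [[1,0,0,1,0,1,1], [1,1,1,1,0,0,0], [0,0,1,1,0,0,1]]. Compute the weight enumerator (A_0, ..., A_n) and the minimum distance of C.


Weight distribution: A_0 = 1, A_3 = 4, A_4 = 3. Minimum distance d = 3.

Enumerate all 2^3 = 8 messages m ∈ F_2^3.
For each, compute codeword c = mG in F_2^7, then tally its weight.
  m = 000 → c = 0000000, weight = 0.
  m = 100 → c = 1001011, weight = 4.
  m = 010 → c = 1111000, weight = 4.
  m = 110 → c = 0110011, weight = 4.
  m = 001 → c = 0011001, weight = 3.
  m = 101 → c = 1010010, weight = 3.
  m = 011 → c = 1100001, weight = 3.
  m = 111 → c = 0101010, weight = 3.
Tally weights:
  weight 0: 1 codewords.
  weight 3: 4 codewords.
  weight 4: 3 codewords.
Minimum distance d = smallest w > 0 with A_w > 0 = 3.
Sanity: Σ A_w = 8 = 2^3 = 8 ✓.


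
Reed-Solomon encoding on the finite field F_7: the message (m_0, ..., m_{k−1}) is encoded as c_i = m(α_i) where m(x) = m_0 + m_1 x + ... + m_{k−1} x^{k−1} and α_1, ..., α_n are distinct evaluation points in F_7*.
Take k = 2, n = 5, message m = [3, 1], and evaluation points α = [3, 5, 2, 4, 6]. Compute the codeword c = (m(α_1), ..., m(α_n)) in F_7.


c = [6, 1, 5, 0, 2]

Message polynomial: m(x) = 3 + 1·x (mod 7).
For each evaluation point α_i, compute m(α_i) mod 7:
  α_1 = 3: Horner steps 1 → 6, so m(3) = 6.
  α_2 = 5: Horner steps 1 → 1, so m(5) = 1.
  α_3 = 2: Horner steps 1 → 5, so m(2) = 5.
  α_4 = 4: Horner steps 1 → 0, so m(4) = 0.
  α_5 = 6: Horner steps 1 → 2, so m(6) = 2.
Codeword c = [6, 1, 5, 0, 2] ∈ F_7^5.


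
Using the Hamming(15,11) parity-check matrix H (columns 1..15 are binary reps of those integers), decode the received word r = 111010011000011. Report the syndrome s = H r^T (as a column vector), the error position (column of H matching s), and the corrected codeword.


s = (0, 1, 0, 1)^T, error position = 5, corrected codeword c = 111000011000011

Compute s = H r^T mod 2 one row at a time:
  s_1 = 1 + 1 + 0 + 0 + 0 + 0 + 1 + 1 = 4 ≡ 0 (mod 2).
  s_2 = 0 + 1 + 0 + 0 + 0 + 0 + 1 + 1 = 3 ≡ 1 (mod 2).
  s_3 = 1 + 1 + 0 + 0 + 0 + 0 + 1 + 1 = 4 ≡ 0 (mod 2).
  s_4 = 1 + 1 + 1 + 0 + 1 + 0 + 0 + 1 = 5 ≡ 1 (mod 2).
s = (0, 1, 0, 1)^T — this equals column 5 of H (binary 0101), so error is at position 5.
Correct: flip bit 5 of r = 111010011000011 to get c = 111000011000011.


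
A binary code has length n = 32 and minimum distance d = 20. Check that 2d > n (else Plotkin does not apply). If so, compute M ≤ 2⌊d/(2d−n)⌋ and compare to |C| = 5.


Plotkin bound M ≤ 4; given |C| = 5 > bound (violated).

Check applicability: 2d = 40, n = 32.
2d − n = 8 > 0, so Plotkin applies.
Compute d/(2d−n) = 20/8 ≈ 2.5000.
⌊d/(2d−n)⌋ = 2.
Plotkin bound: M ≤ 2·2 = 4.
Given |C| = 5, check: VIOLATED.
This |C| is above the Plotkin bound, so no binary code with n = 32, d = 20 and 5 codewords exists.


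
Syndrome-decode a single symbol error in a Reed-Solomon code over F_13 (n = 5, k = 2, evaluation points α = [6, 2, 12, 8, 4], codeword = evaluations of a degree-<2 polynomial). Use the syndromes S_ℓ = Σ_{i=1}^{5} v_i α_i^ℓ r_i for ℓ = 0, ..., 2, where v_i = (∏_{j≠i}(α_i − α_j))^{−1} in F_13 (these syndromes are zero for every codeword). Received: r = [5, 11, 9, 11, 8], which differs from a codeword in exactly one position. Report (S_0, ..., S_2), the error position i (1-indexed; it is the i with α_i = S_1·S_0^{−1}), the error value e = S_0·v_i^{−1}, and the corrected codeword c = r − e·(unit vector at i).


S = (3, 11, 10), error at position 4, error magnitude e = 9, c = [5, 11, 9, 2, 8].

Step 1: column multipliers v_i = (∏_{j≠i}(α_i − α_j))^{−1} mod 13.
  i = 1 (α = 6): (6−2)(6−12)(6−8)(6−4) = 4·(−6)·(−2)·2 = 96 ≡ 5, so v_1 = 5^{−1} = 8 (mod 13).
  i = 2 (α = 2): (2−6)(2−12)(2−8)(2−4) = (−4)·(−10)·(−6)·(−2) = 480 ≡ 12, so v_2 = 12^{−1} = 12 (mod 13).
  i = 3 (α = 12): (12−6)(12−2)(12−8)(12−4) = 6·10·4·8 = 1920 ≡ 9, so v_3 = 9^{−1} = 3 (mod 13).
  i = 4 (α = 8): (8−6)(8−2)(8−12)(8−4) = 2·6·(−4)·4 = −192 ≡ 3, so v_4 = 3^{−1} = 9 (mod 13).
  i = 5 (α = 4): (4−6)(4−2)(4−12)(4−8) = (−2)·2·(−8)·(−4) = −128 ≡ 2, so v_5 = 2^{−1} = 7 (mod 13).
  v = [8, 12, 3, 9, 7].
Step 2: syndromes of r = [5, 11, 9, 11, 8] (all sums mod 13).
  S_0 = Σ v_i r_i = 8·5 + 12·11 + 3·9 + 9·11 + 7·8 = 354 ≡ 3.
  S_1 = Σ v_i α_i r_i = 8·6·5 + 12·2·11 + 3·12·9 + 9·8·11 + 7·4·8 = 1844 ≡ 11.
  α_i^2 mod 13 = [10, 4, 1, 12, 3].
  S_2 = Σ v_i α_i^2 r_i = 8·10·5 + 12·4·11 + 3·1·9 + 9·12·11 + 7·3·8 = 2311 ≡ 10.
  S = (3, 11, 10) ≠ 0, so r is not a codeword (an error is present).
Step 3: locate the error. For a single error e at position i, S_ℓ = v_i·e·α_i^ℓ, so α_err = S_1/S_0.
  S_0^{−1} = 3^{−1} = 9 (mod 13), so α_err = 11·9 = 99 ≡ 8 = α_4. Error position i = 4.
  Consistency check: S_2/S_1 = 10·6 = 60 ≡ 8 = α_err ✓ (single-error assumption holds).
Step 4: error magnitude e = S_0/v_4 = S_0·∏_{j≠4}(α_4 − α_j) = 3·3 = 9 ≡ 9 (mod 13).
Step 5: correct position 4: c_4 = r_4 − e = 11 − 9 ≡ 2 (mod 13). Hence c = [5, 11, 9, 2, 8].
  Check: interpolating c through the α_i gives m(x) = 1 + 5·x (degree < 2) with m(α_i) = c_i for every i, so c is indeed a codeword.


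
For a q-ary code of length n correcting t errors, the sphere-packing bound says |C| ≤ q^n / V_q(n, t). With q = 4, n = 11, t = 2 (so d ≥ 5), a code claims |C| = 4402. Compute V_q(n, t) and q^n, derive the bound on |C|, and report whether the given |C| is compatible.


V_q(n, t) = 529, q^n = 4194304, Hamming bound = 7928, |C| = 4402 ≤ bound (satisfied).

Step 1: Compute V_q(n, t) = Σ_{j=0}^2 C(n, j) (q−1)^j.
  j = 0: C(11,0)·(3)^0 = 1·1 = 1.
  j = 1: C(11,1)·(3)^1 = 11·3 = 33.
  j = 2: C(11,2)·(3)^2 = 55·9 = 495.
  V_q(n, t) = 1 + 33 + 495 = 529.
Step 2: q^n = 4^11 = 4194304.
Step 3: Hamming bound ⌊q^n / V_q(n,t)⌋ = ⌊4194304/529⌋ = 7928.
Step 4: Compare |C| = 4402 to 7928: satisfied.
The claimed |C| lies below the Hamming bound.


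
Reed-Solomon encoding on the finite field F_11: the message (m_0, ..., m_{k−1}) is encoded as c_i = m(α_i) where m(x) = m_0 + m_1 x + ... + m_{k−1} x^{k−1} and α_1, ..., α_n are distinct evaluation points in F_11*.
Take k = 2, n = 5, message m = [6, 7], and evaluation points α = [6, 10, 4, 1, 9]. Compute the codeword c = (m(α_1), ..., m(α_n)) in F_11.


c = [4, 10, 1, 2, 3]

Message polynomial: m(x) = 6 + 7·x (mod 11).
For each evaluation point α_i, compute m(α_i) mod 11:
  α_1 = 6: Horner steps 7 → 4, so m(6) = 4.
  α_2 = 10: Horner steps 7 → 10, so m(10) = 10.
  α_3 = 4: Horner steps 7 → 1, so m(4) = 1.
  α_4 = 1: Horner steps 7 → 2, so m(1) = 2.
  α_5 = 9: Horner steps 7 → 3, so m(9) = 3.
Codeword c = [4, 10, 1, 2, 3] ∈ F_11^5.


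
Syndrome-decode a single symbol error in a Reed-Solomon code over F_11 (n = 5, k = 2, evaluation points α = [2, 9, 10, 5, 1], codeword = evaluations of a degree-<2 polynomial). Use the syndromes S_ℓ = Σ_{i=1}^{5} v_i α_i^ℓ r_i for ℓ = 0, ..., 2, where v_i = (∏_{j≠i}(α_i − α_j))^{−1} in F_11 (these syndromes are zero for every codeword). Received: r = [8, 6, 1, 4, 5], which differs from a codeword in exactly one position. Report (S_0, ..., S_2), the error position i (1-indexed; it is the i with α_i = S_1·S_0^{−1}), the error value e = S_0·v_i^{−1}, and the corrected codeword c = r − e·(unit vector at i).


S = (7, 7, 7), error at position 5, error magnitude e = 3, c = [8, 6, 1, 4, 2].

Step 1: column multipliers v_i = (∏_{j≠i}(α_i − α_j))^{−1} mod 11.
  i = 1 (α = 2): (2−9)(2−10)(2−5)(2−1) = (−7)·(−8)·(−3)·1 = −168 ≡ 8, so v_1 = 8^{−1} = 7 (mod 11).
  i = 2 (α = 9): (9−2)(9−10)(9−5)(9−1) = 7·(−1)·4·8 = −224 ≡ 7, so v_2 = 7^{−1} = 8 (mod 11).
  i = 3 (α = 10): (10−2)(10−9)(10−5)(10−1) = 8·1·5·9 = 360 ≡ 8, so v_3 = 8^{−1} = 7 (mod 11).
  i = 4 (α = 5): (5−2)(5−9)(5−10)(5−1) = 3·(−4)·(−5)·4 = 240 ≡ 9, so v_4 = 9^{−1} = 5 (mod 11).
  i = 5 (α = 1): (1−2)(1−9)(1−10)(1−5) = (−1)·(−8)·(−9)·(−4) = 288 ≡ 2, so v_5 = 2^{−1} = 6 (mod 11).
  v = [7, 8, 7, 5, 6].
Step 2: syndromes of r = [8, 6, 1, 4, 5] (all sums mod 11).
  S_0 = Σ v_i r_i = 7·8 + 8·6 + 7·1 + 5·4 + 6·5 = 161 ≡ 7.
  S_1 = Σ v_i α_i r_i = 7·2·8 + 8·9·6 + 7·10·1 + 5·5·4 + 6·1·5 = 744 ≡ 7.
  α_i^2 mod 11 = [4, 4, 1, 3, 1].
  S_2 = Σ v_i α_i^2 r_i = 7·4·8 + 8·4·6 + 7·1·1 + 5·3·4 + 6·1·5 = 513 ≡ 7.
  S = (7, 7, 7) ≠ 0, so r is not a codeword (an error is present).
Step 3: locate the error. For a single error e at position i, S_ℓ = v_i·e·α_i^ℓ, so α_err = S_1/S_0.
  S_0^{−1} = 7^{−1} = 8 (mod 11), so α_err = 7·8 = 56 ≡ 1 = α_5. Error position i = 5.
  Consistency check: S_2/S_1 = 7·8 = 56 ≡ 1 = α_err ✓ (single-error assumption holds).
Step 4: error magnitude e = S_0/v_5 = S_0·∏_{j≠5}(α_5 − α_j) = 7·2 = 14 ≡ 3 (mod 11).
Step 5: correct position 5: c_5 = r_5 − e = 5 − 3 ≡ 2 (mod 11). Hence c = [8, 6, 1, 4, 2].
  Check: interpolating c through the α_i gives m(x) = 7 + 6·x (degree < 2) with m(α_i) = c_i for every i, so c is indeed a codeword.


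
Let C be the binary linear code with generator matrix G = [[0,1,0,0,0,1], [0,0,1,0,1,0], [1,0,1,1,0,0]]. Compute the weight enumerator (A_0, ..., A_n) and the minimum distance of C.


Weight distribution: A_0 = 1, A_2 = 2, A_3 = 2, A_4 = 1, A_5 = 2. Minimum distance d = 2.

Enumerate all 2^3 = 8 messages m ∈ F_2^3.
For each, compute codeword c = mG in F_2^6, then tally its weight.
  m = 000 → c = 000000, weight = 0.
  m = 100 → c = 010001, weight = 2.
  m = 010 → c = 001010, weight = 2.
  m = 110 → c = 011011, weight = 4.
  m = 001 → c = 101100, weight = 3.
  m = 101 → c = 111101, weight = 5.
  m = 011 → c = 100110, weight = 3.
  m = 111 → c = 110111, weight = 5.
Tally weights:
  weight 0: 1 codewords.
  weight 2: 2 codewords.
  weight 3: 2 codewords.
  weight 4: 1 codewords.
  weight 5: 2 codewords.
Minimum distance d = smallest w > 0 with A_w > 0 = 2.
Sanity: Σ A_w = 8 = 2^3 = 8 ✓.


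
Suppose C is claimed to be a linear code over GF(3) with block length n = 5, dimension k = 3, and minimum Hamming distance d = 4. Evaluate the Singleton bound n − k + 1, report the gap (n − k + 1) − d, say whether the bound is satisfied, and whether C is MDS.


Singleton RHS = n − k + 1 = 3, slack = -1, bound violated (no such code; not MDS).

Singleton bound: d ≤ n − k + 1.
Here n = 5, k = 3, so n − k + 1 = 3.
Given d = 4, check d ≤ 3: NO.
Slack = (n − k + 1) − d = -1.
The slack is negative: d = 4 exceeds n − k + 1 = 3 by 1, so the Singleton bound is violated and no linear [5, 3, 4]_3 code can exist. In particular it is not MDS (MDS requires d = n − k + 1 exactly).
Description: the claimed parameters are [5, 3, 4]_3; such a code would be impossible (violates the Singleton bound).


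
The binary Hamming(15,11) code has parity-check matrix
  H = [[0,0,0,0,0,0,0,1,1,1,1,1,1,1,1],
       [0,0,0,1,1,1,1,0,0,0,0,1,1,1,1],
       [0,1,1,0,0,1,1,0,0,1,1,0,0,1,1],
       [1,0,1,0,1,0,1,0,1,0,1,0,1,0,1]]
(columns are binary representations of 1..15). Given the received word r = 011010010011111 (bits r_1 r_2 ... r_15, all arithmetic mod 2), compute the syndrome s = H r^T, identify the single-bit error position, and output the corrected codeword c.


s = (0, 1, 1, 1)^T, error position = 7, corrected codeword c = 011010110011111

Compute s = H r^T mod 2 one row at a time:
  s_1 = 1 + 0 + 0 + 1 + 1 + 1 + 1 + 1 = 6 ≡ 0 (mod 2).
  s_2 = 0 + 1 + 0 + 0 + 1 + 1 + 1 + 1 = 5 ≡ 1 (mod 2).
  s_3 = 1 + 1 + 0 + 0 + 0 + 1 + 1 + 1 = 5 ≡ 1 (mod 2).
  s_4 = 0 + 1 + 1 + 0 + 0 + 1 + 1 + 1 = 5 ≡ 1 (mod 2).
s = (0, 1, 1, 1)^T — this equals column 7 of H (binary 0111), so error is at position 7.
Correct: flip bit 7 of r = 011010010011111 to get c = 011010110011111.


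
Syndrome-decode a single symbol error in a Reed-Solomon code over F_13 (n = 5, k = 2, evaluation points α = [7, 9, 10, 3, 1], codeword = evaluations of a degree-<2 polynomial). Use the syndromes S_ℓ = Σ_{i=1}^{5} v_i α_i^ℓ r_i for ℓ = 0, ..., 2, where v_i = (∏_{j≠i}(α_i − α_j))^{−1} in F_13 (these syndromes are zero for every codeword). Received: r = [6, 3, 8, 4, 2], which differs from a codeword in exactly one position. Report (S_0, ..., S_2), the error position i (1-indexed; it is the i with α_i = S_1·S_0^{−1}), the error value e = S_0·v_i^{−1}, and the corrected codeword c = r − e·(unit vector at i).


S = (9, 1, 3), error at position 4, error magnitude e = 5, c = [6, 3, 8, 12, 2].

Step 1: column multipliers v_i = (∏_{j≠i}(α_i − α_j))^{−1} mod 13.
  i = 1 (α = 7): (7−9)(7−10)(7−3)(7−1) = (−2)·(−3)·4·6 = 144 ≡ 1, so v_1 = 1^{−1} = 1 (mod 13).
  i = 2 (α = 9): (9−7)(9−10)(9−3)(9−1) = 2·(−1)·6·8 = −96 ≡ 8, so v_2 = 8^{−1} = 5 (mod 13).
  i = 3 (α = 10): (10−7)(10−9)(10−3)(10−1) = 3·1·7·9 = 189 ≡ 7, so v_3 = 7^{−1} = 2 (mod 13).
  i = 4 (α = 3): (3−7)(3−9)(3−10)(3−1) = (−4)·(−6)·(−7)·2 = −336 ≡ 2, so v_4 = 2^{−1} = 7 (mod 13).
  i = 5 (α = 1): (1−7)(1−9)(1−10)(1−3) = (−6)·(−8)·(−9)·(−2) = 864 ≡ 6, so v_5 = 6^{−1} = 11 (mod 13).
  v = [1, 5, 2, 7, 11].
Step 2: syndromes of r = [6, 3, 8, 4, 2] (all sums mod 13).
  S_0 = Σ v_i r_i = 1·6 + 5·3 + 2·8 + 7·4 + 11·2 = 87 ≡ 9.
  S_1 = Σ v_i α_i r_i = 1·7·6 + 5·9·3 + 2·10·8 + 7·3·4 + 11·1·2 = 443 ≡ 1.
  α_i^2 mod 13 = [10, 3, 9, 9, 1].
  S_2 = Σ v_i α_i^2 r_i = 1·10·6 + 5·3·3 + 2·9·8 + 7·9·4 + 11·1·2 = 523 ≡ 3.
  S = (9, 1, 3) ≠ 0, so r is not a codeword (an error is present).
Step 3: locate the error. For a single error e at position i, S_ℓ = v_i·e·α_i^ℓ, so α_err = S_1/S_0.
  S_0^{−1} = 9^{−1} = 3 (mod 13), so α_err = 1·3 = 3 ≡ 3 = α_4. Error position i = 4.
  Consistency check: S_2/S_1 = 3·1 = 3 ≡ 3 = α_err ✓ (single-error assumption holds).
Step 4: error magnitude e = S_0/v_4 = S_0·∏_{j≠4}(α_4 − α_j) = 9·2 = 18 ≡ 5 (mod 13).
Step 5: correct position 4: c_4 = r_4 − e = 4 − 5 ≡ 12 (mod 13). Hence c = [6, 3, 8, 12, 2].
  Check: interpolating c through the α_i gives m(x) = 10 + 5·x (degree < 2) with m(α_i) = c_i for every i, so c is indeed a codeword.
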